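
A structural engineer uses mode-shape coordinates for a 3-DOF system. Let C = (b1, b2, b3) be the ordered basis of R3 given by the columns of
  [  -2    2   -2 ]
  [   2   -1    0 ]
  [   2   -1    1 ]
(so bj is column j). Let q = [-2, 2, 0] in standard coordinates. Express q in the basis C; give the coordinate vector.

[q]_C is the unique c with M c = q, where M has columns b1, ..., b3.
Gaussian elimination on [M | q] yields c = (-1, -4, -2).
Check: -b1 - 4b2 - 2b3 = [-2, 2, 0].

[-1, -4, -2]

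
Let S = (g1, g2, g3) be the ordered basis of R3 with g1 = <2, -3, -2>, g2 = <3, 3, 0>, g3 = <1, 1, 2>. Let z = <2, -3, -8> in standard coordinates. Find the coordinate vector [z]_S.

<1, 1, -3>

We seek scalars with c_1 g1 + ... + c_3 g3 = z; equivalently solve M c = z where the columns of M are g1, ..., g3.
Solving this 3x3 system gives c = (1, 1, -3).
Check: g1 + g2 - 3g3 = <2, -3, -8>.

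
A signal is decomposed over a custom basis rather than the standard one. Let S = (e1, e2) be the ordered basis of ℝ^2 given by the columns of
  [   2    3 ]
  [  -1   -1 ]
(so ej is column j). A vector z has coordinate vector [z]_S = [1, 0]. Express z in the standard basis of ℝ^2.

[2, -1]

z = M [z]_S, where M has columns e1, e2.
Carrying out the matrix-vector product, z = [2, -1].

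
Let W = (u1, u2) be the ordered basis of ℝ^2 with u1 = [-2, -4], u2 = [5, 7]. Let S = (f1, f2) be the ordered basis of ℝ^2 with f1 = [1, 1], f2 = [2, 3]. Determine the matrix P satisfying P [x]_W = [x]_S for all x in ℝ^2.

[[2, 1], [-2, 2]]

Column j of P is [uj]_S, since P maps W-coordinates to S-coordinates.
Expressing u1 in S: u1 = 2f1 - 2f2, so column 1 of P is [2, -2].
Doing the same for each uj gives P = [[2, 1], [-2, 2]].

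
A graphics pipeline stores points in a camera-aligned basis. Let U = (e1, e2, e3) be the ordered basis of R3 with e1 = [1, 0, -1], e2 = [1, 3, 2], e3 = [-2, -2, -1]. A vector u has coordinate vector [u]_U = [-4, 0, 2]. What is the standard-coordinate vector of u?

[-8, -4, 2]

By definition u = -4e1 + 0·e2 + 2e3.
Summing componentwise gives [-8, -4, 2].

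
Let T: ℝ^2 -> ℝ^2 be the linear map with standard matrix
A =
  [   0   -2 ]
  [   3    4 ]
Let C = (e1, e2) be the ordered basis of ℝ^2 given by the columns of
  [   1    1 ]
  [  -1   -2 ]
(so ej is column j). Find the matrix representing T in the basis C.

[[3, 3], [-1, 1]]

Let P have columns e1, e2. Then [T]_C = P^(-1) A P.
Here det P = -1, so P^(-1) is integer; computing A P first and then P^(-1)(A P) gives [[3, 3], [-1, 1]].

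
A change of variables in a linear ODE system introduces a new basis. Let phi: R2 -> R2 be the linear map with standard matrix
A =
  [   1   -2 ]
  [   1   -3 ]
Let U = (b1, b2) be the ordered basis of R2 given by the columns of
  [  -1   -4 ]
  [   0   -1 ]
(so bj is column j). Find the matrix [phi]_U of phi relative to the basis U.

With P the matrix whose columns are b1, b2, [phi]_U = P^(-1) A P.
Column by column: phi(b1) = A b1 = <-1, -1>; its U-coordinates <-3, 1> give column 1.
Continuing for each basis vector yields [phi]_U = [[-3, -2], [1, 1]].

[[-3, -2], [1, 1]]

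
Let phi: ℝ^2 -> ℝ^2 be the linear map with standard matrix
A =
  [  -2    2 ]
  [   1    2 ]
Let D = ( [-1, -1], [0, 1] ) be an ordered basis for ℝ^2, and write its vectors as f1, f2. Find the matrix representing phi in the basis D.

[[0, -2], [-3, 0]]

The j-th column of [phi]_D is [phi(fj)]_D.
phi(f1) = A f1 = [0, -3] = 0·f1 - 3f2, so column 1 is [0, -3].
Repeating for f2 and assembling the columns gives [[0, -2], [-3, 0]].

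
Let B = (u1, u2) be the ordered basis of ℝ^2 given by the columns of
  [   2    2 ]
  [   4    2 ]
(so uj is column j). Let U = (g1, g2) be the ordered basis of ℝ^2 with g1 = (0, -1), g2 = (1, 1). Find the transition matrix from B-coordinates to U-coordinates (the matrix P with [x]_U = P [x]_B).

Take x = uj: its B-coordinates are the j-th standard unit vector, so P e_j — column j of P — equals [uj]_U.
u1 = -2g1 + 2g2, giving column 1 = (-2, 2); repeating for each j gives P = [[-2, 0], [2, 2]].

[[-2, 0], [2, 2]]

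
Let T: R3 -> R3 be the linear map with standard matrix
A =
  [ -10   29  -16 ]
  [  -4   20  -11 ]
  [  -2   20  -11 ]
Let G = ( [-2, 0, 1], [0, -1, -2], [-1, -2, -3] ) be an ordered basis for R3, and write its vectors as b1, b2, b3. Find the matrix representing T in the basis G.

[[-3, -1, -1], [-1, 0, -1], [2, -1, 2]]

The j-th column of [T]_G is [T(bj)]_G.
T(b1) = A b1 = [4, -3, -7] = -3b1 - b2 + 2b3, so column 1 is [-3, -1, 2].
Repeating for b2, b3 and assembling the columns gives [[-3, -1, -1], [-1, 0, -1], [2, -1, 2]].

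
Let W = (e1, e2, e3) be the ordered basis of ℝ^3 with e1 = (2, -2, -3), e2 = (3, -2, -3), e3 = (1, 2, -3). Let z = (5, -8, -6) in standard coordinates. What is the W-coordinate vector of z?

(3, 0, -1)

[z]_W is the unique c with M c = z, where M has columns e1, ..., e3.
Solving this 3x3 system gives c = (3, 0, -1).
Check: 3e1 + 0·e2 - e3 = (5, -8, -6).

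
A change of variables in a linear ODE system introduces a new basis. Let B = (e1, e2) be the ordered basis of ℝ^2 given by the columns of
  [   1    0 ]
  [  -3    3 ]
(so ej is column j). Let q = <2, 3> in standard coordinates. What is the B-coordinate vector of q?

<2, 3>

[q]_B is the unique c with M c = q, where M has columns e1, e2.
System: c_1 + 0c_2 = 2, -3c_1 + 3c_2 = 3; solving gives c_1 = 2, c_2 = 3.
Check: 2e1 + 3e2 = <2, 3>.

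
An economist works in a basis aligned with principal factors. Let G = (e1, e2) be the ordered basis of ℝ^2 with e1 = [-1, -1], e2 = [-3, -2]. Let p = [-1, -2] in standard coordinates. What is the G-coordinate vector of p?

Write p = c_1 e1 + c_2 e2 and solve for the c_i.
System: -c_1 - 3c_2 = -1, -c_1 - 2c_2 = -2; solving gives c_1 = 4, c_2 = -1.
Check: 4e1 - e2 = [-1, -2].

[4, -1]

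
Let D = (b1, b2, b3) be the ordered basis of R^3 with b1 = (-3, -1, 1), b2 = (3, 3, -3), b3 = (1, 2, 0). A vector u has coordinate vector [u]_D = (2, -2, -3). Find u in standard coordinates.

By definition u = 2b1 - 2b2 - 3b3.
Summing componentwise gives (-15, -14, 8).

(-15, -14, 8)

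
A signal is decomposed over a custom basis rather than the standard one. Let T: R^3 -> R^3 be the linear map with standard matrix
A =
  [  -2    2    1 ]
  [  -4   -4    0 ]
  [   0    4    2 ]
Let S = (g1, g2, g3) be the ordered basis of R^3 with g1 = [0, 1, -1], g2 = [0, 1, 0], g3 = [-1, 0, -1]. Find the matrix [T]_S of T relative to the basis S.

[[-1, -2, 3], [-3, -2, 1], [-1, -2, -1]]

With P the matrix whose columns are g1, ..., g3, [T]_S = P^(-1) A P.
Column by column: T(g1) = A g1 = [1, -4, 2]; its S-coordinates [-1, -3, -1] give column 1.
Continuing for each basis vector yields [T]_S = [[-1, -2, 3], [-3, -2, 1], [-1, -2, -1]].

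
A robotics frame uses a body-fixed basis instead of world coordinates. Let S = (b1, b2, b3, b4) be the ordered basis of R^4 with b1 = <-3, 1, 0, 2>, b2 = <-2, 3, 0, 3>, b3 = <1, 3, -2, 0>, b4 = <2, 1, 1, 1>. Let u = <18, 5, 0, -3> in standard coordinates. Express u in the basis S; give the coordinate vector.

We seek scalars with c_1 b1 + ... + c_4 b4 = u; equivalently solve M c = u where the columns of M are b1, ..., b4.
Solving this 4x4 system gives c = (-2, -1, 2, 4).
Check: -2b1 - b2 + 2b3 + 4b4 = <18, 5, 0, -3>.

<-2, -1, 2, 4>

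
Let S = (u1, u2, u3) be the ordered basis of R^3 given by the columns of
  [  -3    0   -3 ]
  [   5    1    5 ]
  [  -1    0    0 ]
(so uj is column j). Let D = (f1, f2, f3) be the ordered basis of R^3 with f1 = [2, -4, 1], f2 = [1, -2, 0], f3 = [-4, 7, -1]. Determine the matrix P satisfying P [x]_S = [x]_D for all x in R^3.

Take x = uj: its S-coordinates are the j-th standard unit vector, so P e_j — column j of P — equals [uj]_D.
u1 = 0·f1 + f2 + f3, giving column 1 = [0, 1, 1]; repeating for each j gives P = [[0, -1, 1], [1, -2, -1], [1, -1, 1]].

[[0, -1, 1], [1, -2, -1], [1, -1, 1]]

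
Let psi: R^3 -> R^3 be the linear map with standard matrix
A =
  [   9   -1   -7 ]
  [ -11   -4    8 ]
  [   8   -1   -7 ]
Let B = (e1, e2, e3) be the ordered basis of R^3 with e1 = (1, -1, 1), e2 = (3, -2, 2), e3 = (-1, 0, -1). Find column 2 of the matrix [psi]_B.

Column 2 of [psi]_B is the B-coordinate vector of psi(e2).
In standard coordinates psi(e2) = A e2 = (15, -9, 12).
Converting to B: (15, -9, 12) = 3e1 + 3e2 - 3e3, so the coordinate vector is (3, 3, -3).

(3, 3, -3)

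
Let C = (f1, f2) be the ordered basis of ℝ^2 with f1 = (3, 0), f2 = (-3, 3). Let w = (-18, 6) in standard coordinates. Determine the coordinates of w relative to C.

[w]_C is the unique c with M c = w, where M has columns f1, f2.
System: 3c_1 - 3c_2 = -18, 0c_1 + 3c_2 = 6; solving gives c_1 = -4, c_2 = 2.
Check: -4f1 + 2f2 = (-18, 6).

(-4, 2)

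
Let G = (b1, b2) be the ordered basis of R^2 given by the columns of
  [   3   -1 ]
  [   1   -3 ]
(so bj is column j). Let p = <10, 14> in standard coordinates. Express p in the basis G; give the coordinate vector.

We seek scalars with c_1 b1 + c_2 b2 = p; equivalently solve M c = p where the columns of M are b1, b2.
System: 3c_1 - c_2 = 10, c_1 - 3c_2 = 14; solving gives c_1 = 2, c_2 = -4.
Check: 2b1 - 4b2 = <10, 14>.

<2, -4>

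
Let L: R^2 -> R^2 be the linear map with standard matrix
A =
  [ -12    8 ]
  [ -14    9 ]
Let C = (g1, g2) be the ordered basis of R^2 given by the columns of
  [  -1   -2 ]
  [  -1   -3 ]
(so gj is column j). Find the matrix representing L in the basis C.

[[-2, 2], [-1, -1]]

Let P have columns g1, g2. Then [L]_C = P^(-1) A P.
Here det P = 1, so P^(-1) is integer; computing A P first and then P^(-1)(A P) gives [[-2, 2], [-1, -1]].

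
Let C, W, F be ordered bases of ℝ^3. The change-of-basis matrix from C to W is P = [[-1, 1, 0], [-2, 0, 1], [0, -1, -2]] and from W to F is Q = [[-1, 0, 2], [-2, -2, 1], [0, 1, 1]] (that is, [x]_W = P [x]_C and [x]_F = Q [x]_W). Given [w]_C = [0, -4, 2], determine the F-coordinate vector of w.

Composing the changes, [w]_F = Q P [w]_C.
Q P = [[1, -3, -4], [6, -3, -4], [-2, -1, -1]]; applying this to [0, -4, 2] gives [4, 4, 2].

[4, 4, 2]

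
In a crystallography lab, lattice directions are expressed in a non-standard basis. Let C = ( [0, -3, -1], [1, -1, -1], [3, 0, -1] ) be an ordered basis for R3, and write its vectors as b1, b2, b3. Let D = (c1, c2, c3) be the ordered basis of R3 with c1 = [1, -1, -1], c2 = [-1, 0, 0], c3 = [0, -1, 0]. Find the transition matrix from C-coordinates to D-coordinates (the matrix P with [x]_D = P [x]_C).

[[1, 1, 1], [1, 0, -2], [2, 0, -1]]

Let M have columns bj and N have columns cj. Then for every x, N [x]_D = x = M [x]_C, so P = N^(-1) M.
Since det N = -1, N^(-1) has integer entries; multiplying gives P = [[1, 1, 1], [1, 0, -2], [2, 0, -1]].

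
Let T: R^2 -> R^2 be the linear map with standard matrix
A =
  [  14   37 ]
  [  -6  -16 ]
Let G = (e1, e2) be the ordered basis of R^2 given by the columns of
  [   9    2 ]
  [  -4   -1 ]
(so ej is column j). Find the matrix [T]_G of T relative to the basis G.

With P the matrix whose columns are e1, e2, [T]_G = P^(-1) A P.
Column by column: T(e1) = A e1 = [-22, 10]; its G-coordinates [-2, -2] give column 1.
Continuing for each basis vector yields [T]_G = [[-2, -1], [-2, 0]].

[[-2, -1], [-2, 0]]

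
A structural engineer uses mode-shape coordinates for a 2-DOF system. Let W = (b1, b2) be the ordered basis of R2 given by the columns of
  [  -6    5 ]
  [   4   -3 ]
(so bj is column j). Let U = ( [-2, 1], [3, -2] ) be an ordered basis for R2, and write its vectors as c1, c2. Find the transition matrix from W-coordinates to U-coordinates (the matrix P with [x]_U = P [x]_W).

Take x = bj: its W-coordinates are the j-th standard unit vector, so P e_j — column j of P — equals [bj]_U.
b1 = 0·c1 - 2c2, giving column 1 = [0, -2]; repeating for each j gives P = [[0, -1], [-2, 1]].

[[0, -1], [-2, 1]]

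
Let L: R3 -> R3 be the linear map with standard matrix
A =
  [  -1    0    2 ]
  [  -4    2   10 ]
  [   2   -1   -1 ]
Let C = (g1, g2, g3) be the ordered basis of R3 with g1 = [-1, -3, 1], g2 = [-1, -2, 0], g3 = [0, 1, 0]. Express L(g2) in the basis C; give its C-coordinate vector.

[0, -1, -2]

Compute L(g2) = A g2 = [1, 0, 0] in standard coordinates.
Then write this in C-coordinates: solve for y in y_1 g1 + ... + y_3 g3 = [1, 0, 0].
This gives y = [0, -1, -2], which is column 2 of [L]_C.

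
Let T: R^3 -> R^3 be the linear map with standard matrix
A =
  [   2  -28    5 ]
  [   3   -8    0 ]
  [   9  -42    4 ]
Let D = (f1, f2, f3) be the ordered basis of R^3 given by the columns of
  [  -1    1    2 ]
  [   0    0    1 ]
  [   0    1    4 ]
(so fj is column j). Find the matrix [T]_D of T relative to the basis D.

The j-th column of [T]_D is [T(fj)]_D.
T(f1) = A f1 = <-2, -3, -9> = -f1 + 3f2 - 3f3, so column 1 is <-1, 3, -3>.
Repeating for f2, f3 and assembling the columns gives [[-1, 0, 0], [3, 1, 0], [-3, 3, -2]].

[[-1, 0, 0], [3, 1, 0], [-3, 3, -2]]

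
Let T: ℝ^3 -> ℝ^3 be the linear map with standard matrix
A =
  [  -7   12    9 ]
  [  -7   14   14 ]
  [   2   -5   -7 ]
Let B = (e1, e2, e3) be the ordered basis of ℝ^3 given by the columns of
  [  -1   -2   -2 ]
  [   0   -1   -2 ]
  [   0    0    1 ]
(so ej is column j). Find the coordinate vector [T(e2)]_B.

Compute T(e2) = A e2 = <2, 0, 1> in standard coordinates.
Then write this in B-coordinates: solve for y in y_1 e1 + ... + y_3 e3 = <2, 0, 1>.
This gives y = <0, -2, 1>, which is column 2 of [T]_B.

<0, -2, 1>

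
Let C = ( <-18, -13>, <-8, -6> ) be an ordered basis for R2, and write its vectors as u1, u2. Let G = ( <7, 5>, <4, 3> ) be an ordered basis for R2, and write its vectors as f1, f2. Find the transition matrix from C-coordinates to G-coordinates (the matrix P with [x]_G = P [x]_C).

Let M have columns uj and N have columns fj. Then for every x, N [x]_G = x = M [x]_C, so P = N^(-1) M.
Since det N = 1, N^(-1) has integer entries; multiplying gives P = [[-2, 0], [-1, -2]].

[[-2, 0], [-1, -2]]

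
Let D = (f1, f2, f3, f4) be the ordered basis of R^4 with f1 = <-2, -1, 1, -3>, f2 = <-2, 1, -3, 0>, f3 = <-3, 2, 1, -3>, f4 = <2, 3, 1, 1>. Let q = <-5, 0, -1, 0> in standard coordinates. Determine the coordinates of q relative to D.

[q]_D is the unique c with M c = q, where M has columns f1, ..., f4.
Row-reducing the augmented matrix [M | q] gives c = (-4, -1, 3, -3).
Check: -4f1 - f2 + 3f3 - 3f4 = <-5, 0, -1, 0>.

<-4, -1, 3, -3>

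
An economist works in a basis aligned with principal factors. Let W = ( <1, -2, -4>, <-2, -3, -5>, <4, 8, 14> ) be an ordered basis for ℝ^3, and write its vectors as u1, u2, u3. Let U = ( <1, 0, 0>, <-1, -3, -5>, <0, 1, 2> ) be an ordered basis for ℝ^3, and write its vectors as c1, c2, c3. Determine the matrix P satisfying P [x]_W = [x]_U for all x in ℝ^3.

Column j of P is [uj]_U, since P maps W-coordinates to U-coordinates.
Expressing u1 in U: u1 = c1 + 0·c2 - 2c3, so column 1 of P is <1, 0, -2>.
Doing the same for each uj gives P = [[1, -1, 2], [0, 1, -2], [-2, 0, 2]].

[[1, -1, 2], [0, 1, -2], [-2, 0, 2]]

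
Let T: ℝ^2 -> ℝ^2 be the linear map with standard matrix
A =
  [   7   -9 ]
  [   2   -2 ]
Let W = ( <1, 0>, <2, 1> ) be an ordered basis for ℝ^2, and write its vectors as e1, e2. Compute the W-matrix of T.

[[3, 1], [2, 2]]

With P the matrix whose columns are e1, e2, [T]_W = P^(-1) A P.
Column by column: T(e1) = A e1 = <7, 2>; its W-coordinates <3, 2> give column 1.
Continuing for each basis vector yields [T]_W = [[3, 1], [2, 2]].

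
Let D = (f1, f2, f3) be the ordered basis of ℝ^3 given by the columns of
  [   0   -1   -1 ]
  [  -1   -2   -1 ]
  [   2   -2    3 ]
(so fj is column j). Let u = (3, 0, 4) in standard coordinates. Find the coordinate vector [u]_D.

(4, -1, -2)

[u]_D is the unique c with M c = u, where M has columns f1, ..., f3.
Row-reducing the augmented matrix [M | u] gives c = (4, -1, -2).
Check: 4f1 - f2 - 2f3 = (3, 0, 4).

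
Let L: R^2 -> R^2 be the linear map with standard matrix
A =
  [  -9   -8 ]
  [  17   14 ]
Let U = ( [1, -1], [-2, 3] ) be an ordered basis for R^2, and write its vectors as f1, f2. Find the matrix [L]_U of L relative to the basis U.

Let P have columns f1, f2. Then [L]_U = P^(-1) A P.
Here det P = 1, so P^(-1) is integer; computing A P first and then P^(-1)(A P) gives [[3, -2], [2, 2]].

[[3, -2], [2, 2]]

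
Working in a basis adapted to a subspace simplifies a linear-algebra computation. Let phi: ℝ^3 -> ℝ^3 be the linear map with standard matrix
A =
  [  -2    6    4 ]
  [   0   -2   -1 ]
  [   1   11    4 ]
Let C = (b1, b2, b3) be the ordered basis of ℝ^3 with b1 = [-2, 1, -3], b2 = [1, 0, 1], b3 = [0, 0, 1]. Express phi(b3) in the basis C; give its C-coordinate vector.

[-1, 2, -1]

Compute phi(b3) = A b3 = [4, -1, 4] in standard coordinates.
Then write this in C-coordinates: solve for y in y_1 b1 + ... + y_3 b3 = [4, -1, 4].
This gives y = [-1, 2, -1], which is column 3 of [phi]_C.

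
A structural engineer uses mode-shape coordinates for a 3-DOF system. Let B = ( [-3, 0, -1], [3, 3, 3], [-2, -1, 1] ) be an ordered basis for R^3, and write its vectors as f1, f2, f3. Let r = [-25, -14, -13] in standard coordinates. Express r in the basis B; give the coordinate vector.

Write r = c_1 f1 + ... + c_3 f3 and solve for the c_i.
Gaussian elimination on [M | r] yields c = (3, -4, 2).
Check: 3f1 - 4f2 + 2f3 = [-25, -14, -13].

[3, -4, 2]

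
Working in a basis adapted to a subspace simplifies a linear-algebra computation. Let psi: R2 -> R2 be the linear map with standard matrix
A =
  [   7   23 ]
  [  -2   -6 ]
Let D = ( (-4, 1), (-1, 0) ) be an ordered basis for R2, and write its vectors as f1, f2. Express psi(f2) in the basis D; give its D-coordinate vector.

Column 2 of [psi]_D is the D-coordinate vector of psi(f2).
In standard coordinates psi(f2) = A f2 = (-7, 2).
Converting to D: (-7, 2) = 2f1 - f2, so the coordinate vector is (2, -1).

(2, -1)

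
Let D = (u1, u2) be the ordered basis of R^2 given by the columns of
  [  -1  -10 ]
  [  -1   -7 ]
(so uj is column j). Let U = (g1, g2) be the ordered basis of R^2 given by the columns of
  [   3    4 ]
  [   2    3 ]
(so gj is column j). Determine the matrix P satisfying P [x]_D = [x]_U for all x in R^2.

Take x = uj: its D-coordinates are the j-th standard unit vector, so P e_j — column j of P — equals [uj]_U.
u1 = g1 - g2, giving column 1 = [1, -1]; repeating for each j gives P = [[1, -2], [-1, -1]].

[[1, -2], [-1, -1]]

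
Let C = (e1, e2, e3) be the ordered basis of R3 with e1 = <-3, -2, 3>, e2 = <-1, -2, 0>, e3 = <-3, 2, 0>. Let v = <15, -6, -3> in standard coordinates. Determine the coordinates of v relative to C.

<-1, 0, -4>

Write v = c_1 e1 + ... + c_3 e3 and solve for the c_i.
Gaussian elimination on [M | v] yields c = (-1, 0, -4).
Check: -e1 + 0·e2 - 4e3 = <15, -6, -3>.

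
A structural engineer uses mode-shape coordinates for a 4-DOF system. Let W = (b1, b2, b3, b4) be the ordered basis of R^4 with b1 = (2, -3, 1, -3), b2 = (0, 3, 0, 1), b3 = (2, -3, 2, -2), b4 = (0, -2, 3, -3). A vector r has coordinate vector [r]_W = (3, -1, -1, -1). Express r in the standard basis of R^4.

r = M [r]_W, where M has columns b1, ..., b4.
Carrying out the matrix-vector product, r = (4, -7, -2, -5).

(4, -7, -2, -5)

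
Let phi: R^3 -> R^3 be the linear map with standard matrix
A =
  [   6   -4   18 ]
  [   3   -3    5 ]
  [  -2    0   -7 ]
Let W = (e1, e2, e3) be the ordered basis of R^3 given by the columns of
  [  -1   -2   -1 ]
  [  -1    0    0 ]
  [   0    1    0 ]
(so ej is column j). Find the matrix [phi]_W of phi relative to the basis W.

The j-th column of [phi]_W is [phi(ej)]_W.
phi(e1) = A e1 = (-2, 0, 2) = 0·e1 + 2e2 - 2e3, so column 1 is (0, 2, -2).
Repeating for e2, e3 and assembling the columns gives [[0, 1, 3], [2, -3, 2], [-2, -1, -1]].

[[0, 1, 3], [2, -3, 2], [-2, -1, -1]]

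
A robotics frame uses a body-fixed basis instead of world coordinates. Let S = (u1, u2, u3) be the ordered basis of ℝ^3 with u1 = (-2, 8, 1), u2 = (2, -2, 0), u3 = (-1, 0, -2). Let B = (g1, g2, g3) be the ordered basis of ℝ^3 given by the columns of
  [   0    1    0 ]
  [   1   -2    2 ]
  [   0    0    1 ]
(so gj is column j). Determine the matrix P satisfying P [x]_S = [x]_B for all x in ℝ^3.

[[2, 2, 2], [-2, 2, -1], [1, 0, -2]]

Let M have columns uj and N have columns gj. Then for every x, N [x]_B = x = M [x]_S, so P = N^(-1) M.
Since det N = -1, N^(-1) has integer entries; multiplying gives P = [[2, 2, 2], [-2, 2, -1], [1, 0, -2]].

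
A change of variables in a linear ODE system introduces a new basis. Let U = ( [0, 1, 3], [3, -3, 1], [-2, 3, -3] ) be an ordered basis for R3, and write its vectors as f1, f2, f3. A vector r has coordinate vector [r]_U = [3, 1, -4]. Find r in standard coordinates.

r = M [r]_U, where M has columns f1, ..., f3.
Carrying out the matrix-vector product, r = [11, -12, 22].

[11, -12, 22]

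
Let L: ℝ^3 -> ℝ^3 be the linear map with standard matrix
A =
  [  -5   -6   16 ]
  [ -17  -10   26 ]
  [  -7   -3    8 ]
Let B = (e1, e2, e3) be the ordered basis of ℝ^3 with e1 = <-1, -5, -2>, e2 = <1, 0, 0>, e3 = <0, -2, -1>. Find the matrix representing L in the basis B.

Let P have columns e1, ..., e3. Then [L]_B = P^(-1) A P.
Here det P = -1, so P^(-1) is integer; computing A P first and then P^(-1)(A P) gives [[-3, 3, 2], [0, -2, -2], [0, 1, -2]].

[[-3, 3, 2], [0, -2, -2], [0, 1, -2]]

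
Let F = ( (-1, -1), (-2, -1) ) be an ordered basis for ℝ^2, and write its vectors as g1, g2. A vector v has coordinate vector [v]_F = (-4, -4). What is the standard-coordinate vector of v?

By definition v = -4g1 - 4g2.
Summing componentwise gives (12, 8).

(12, 8)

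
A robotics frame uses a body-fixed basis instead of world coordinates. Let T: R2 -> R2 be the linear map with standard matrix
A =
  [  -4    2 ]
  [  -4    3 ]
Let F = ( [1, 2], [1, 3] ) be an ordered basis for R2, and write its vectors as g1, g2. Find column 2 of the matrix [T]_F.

[1, 1]

Column 2 of [T]_F is the F-coordinate vector of T(g2).
In standard coordinates T(g2) = A g2 = [2, 5].
Converting to F: [2, 5] = g1 + g2, so the coordinate vector is [1, 1].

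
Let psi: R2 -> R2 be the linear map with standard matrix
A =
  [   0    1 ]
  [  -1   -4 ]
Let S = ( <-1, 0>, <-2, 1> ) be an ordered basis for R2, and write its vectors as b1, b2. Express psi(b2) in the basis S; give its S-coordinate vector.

Column 2 of [psi]_S is the S-coordinate vector of psi(b2).
In standard coordinates psi(b2) = A b2 = <1, -2>.
Converting to S: <1, -2> = 3b1 - 2b2, so the coordinate vector is <3, -2>.

<3, -2>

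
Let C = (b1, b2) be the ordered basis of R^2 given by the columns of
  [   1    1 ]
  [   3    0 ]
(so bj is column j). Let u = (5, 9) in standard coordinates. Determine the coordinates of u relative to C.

Write u = c_1 b1 + c_2 b2 and solve for the c_i.
System: c_1 + c_2 = 5, 3c_1 + 0c_2 = 9; solving gives c_1 = 3, c_2 = 2.
Check: 3b1 + 2b2 = (5, 9).

(3, 2)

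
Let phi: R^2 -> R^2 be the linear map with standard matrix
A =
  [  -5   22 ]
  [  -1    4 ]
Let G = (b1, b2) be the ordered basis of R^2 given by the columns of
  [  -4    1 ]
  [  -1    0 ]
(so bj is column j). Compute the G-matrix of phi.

With P the matrix whose columns are b1, b2, [phi]_G = P^(-1) A P.
Column by column: phi(b1) = A b1 = [-2, 0]; its G-coordinates [0, -2] give column 1.
Continuing for each basis vector yields [phi]_G = [[0, 1], [-2, -1]].

[[0, 1], [-2, -1]]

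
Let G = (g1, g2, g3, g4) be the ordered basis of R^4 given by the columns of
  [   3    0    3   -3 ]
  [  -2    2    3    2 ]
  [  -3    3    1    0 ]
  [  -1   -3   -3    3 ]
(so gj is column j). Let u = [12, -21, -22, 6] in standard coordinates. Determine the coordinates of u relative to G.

[3, -4, -1, -2]

Write u = c_1 g1 + ... + c_4 g4 and solve for the c_i.
Gaussian elimination on [M | u] yields c = (3, -4, -1, -2).
Check: 3g1 - 4g2 - g3 - 2g4 = [12, -21, -22, 6].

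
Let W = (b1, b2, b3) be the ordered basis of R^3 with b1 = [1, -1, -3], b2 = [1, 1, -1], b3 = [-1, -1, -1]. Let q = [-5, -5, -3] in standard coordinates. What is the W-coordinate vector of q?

[q]_W is the unique c with M c = q, where M has columns b1, ..., b3.
Row-reducing the augmented matrix [M | q] gives c = (0, -1, 4).
Check: 0·b1 - b2 + 4b3 = [-5, -5, -3].

[0, -1, 4]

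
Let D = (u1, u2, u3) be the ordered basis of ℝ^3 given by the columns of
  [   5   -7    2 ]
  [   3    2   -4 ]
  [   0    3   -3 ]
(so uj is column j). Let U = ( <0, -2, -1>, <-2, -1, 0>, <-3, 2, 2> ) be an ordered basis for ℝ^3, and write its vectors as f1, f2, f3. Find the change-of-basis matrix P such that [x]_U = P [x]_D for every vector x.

Take x = uj: its D-coordinates are the j-th standard unit vector, so P e_j — column j of P — equals [uj]_U.
u1 = -2f1 - f2 - f3, giving column 1 = <-2, -1, -1>; repeating for each j gives P = [[-2, -1, -1], [-1, 2, 2], [-1, 1, -2]].

[[-2, -1, -1], [-1, 2, 2], [-1, 1, -2]]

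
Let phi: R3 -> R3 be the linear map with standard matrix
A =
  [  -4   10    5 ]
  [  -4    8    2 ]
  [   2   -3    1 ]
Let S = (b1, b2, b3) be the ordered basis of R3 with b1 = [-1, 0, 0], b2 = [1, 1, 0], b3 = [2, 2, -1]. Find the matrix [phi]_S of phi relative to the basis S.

[[0, -2, -1], [0, 2, 0], [2, 1, 3]]

Let P have columns b1, ..., b3. Then [phi]_S = P^(-1) A P.
Here det P = 1, so P^(-1) is integer; computing A P first and then P^(-1)(A P) gives [[0, -2, -1], [0, 2, 0], [2, 1, 3]].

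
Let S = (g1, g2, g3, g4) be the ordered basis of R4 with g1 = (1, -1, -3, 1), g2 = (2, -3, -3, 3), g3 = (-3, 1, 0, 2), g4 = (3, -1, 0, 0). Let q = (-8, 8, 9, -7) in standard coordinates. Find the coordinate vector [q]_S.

[q]_S is the unique c with M c = q, where M has columns g1, ..., g4.
Gaussian elimination on [M | q] yields c = (-1, -2, 0, -1).
Check: -g1 - 2g2 + 0·g3 - g4 = (-8, 8, 9, -7).

(-1, -2, 0, -1)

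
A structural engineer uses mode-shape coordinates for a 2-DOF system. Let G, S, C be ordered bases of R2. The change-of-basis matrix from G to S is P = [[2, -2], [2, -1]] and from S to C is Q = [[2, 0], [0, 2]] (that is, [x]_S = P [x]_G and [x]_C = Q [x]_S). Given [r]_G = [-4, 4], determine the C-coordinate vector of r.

[-32, -24]

Apply P to get S-coordinates [-16, -12], then Q to get C-coordinates.
The result is [r]_C = [-32, -24].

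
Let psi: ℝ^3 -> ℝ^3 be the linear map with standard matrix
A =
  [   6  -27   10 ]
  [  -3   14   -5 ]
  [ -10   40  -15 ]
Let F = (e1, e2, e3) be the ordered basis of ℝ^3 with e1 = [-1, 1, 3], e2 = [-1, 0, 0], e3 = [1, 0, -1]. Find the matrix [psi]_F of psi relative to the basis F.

Let P have columns e1, ..., e3. Then [psi]_F = P^(-1) A P.
Here det P = -1, so P^(-1) is integer; computing A P first and then P^(-1)(A P) gives [[2, 3, 2], [2, 2, 3], [1, -1, 1]].

[[2, 3, 2], [2, 2, 3], [1, -1, 1]]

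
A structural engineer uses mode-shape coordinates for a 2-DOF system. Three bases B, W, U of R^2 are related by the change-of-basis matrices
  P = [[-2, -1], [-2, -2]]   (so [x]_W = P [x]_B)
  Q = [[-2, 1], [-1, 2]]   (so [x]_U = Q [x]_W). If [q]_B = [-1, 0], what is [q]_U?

Composing the changes, [q]_U = Q P [q]_B.
Q P = [[2, 0], [-2, -3]]; applying this to [-1, 0] gives [-2, 2].

[-2, 2]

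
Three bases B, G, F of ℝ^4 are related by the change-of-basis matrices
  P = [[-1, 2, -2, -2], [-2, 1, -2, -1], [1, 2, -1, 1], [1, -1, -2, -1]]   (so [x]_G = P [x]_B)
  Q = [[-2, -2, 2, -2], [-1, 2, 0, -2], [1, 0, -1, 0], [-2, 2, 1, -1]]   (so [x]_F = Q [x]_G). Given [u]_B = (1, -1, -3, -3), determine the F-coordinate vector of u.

Composing the changes, [u]_F = Q P [u]_B.
Q P = [[6, 0, 10, 10], [-5, 2, 2, 2], [-2, 0, -1, -3], [-2, 1, 1, 4]]; applying this to (1, -1, -3, -3) gives (-54, -19, 10, -18).

(-54, -19, 10, -18)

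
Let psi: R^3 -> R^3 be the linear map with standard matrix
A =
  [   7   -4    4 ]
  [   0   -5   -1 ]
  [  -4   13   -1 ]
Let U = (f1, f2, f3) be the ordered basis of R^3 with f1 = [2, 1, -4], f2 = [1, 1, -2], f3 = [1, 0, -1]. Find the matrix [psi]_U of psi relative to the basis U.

[[-2, -3, -1], [1, 0, 2], [-3, 1, 3]]

With P the matrix whose columns are f1, ..., f3, [psi]_U = P^(-1) A P.
Column by column: psi(f1) = A f1 = [-6, -1, 9]; its U-coordinates [-2, 1, -3] give column 1.
Continuing for each basis vector yields [psi]_U = [[-2, -3, -1], [1, 0, 2], [-3, 1, 3]].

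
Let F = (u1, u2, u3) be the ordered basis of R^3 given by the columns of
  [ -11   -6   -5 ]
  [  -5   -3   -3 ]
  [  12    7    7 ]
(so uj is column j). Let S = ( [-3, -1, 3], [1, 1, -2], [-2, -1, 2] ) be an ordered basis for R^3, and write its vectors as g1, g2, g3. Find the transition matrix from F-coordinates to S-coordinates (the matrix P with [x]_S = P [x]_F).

[[2, 1, 1], [-1, -1, -2], [2, 1, 0]]

Let M have columns uj and N have columns gj. Then for every x, N [x]_S = x = M [x]_F, so P = N^(-1) M.
Since det N = 1, N^(-1) has integer entries; multiplying gives P = [[2, 1, 1], [-1, -1, -2], [2, 1, 0]].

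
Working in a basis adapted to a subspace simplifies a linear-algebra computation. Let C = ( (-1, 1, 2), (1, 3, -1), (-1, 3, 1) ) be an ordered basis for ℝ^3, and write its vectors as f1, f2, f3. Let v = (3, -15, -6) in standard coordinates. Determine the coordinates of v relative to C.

Write v = c_1 f1 + ... + c_3 f3 and solve for the c_i.
Gaussian elimination on [M | v] yields c = (-3, -2, -2).
Check: -3f1 - 2f2 - 2f3 = (3, -15, -6).

(-3, -2, -2)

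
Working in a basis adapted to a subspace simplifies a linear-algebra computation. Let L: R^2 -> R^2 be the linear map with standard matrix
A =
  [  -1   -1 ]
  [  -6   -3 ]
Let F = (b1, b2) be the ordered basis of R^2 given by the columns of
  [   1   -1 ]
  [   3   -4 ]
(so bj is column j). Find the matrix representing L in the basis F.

The j-th column of [L]_F is [L(bj)]_F.
L(b1) = A b1 = <-4, -15> = -b1 + 3b2, so column 1 is <-1, 3>.
Repeating for b2 and assembling the columns gives [[-1, 2], [3, -3]].

[[-1, 2], [3, -3]]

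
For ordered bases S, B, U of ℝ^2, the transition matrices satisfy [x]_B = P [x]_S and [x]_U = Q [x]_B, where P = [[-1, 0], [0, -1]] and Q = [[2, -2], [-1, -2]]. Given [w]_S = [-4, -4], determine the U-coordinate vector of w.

Apply P to get B-coordinates [4, 4], then Q to get U-coordinates.
The result is [w]_U = [0, -12].

[0, -12]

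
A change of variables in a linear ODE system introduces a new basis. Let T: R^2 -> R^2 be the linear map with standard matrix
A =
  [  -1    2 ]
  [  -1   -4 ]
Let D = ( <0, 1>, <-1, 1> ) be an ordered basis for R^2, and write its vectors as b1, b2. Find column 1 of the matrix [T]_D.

Column 1 of [T]_D is the D-coordinate vector of T(b1).
In standard coordinates T(b1) = A b1 = <2, -4>.
Converting to D: <2, -4> = -2b1 - 2b2, so the coordinate vector is <-2, -2>.

<-2, -2>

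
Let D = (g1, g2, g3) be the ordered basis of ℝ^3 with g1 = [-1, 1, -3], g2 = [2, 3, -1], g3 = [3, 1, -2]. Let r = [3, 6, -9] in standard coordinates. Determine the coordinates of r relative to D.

We seek scalars with c_1 g1 + ... + c_3 g3 = r; equivalently solve M c = r where the columns of M are g1, ..., g3.
Solving this 3x3 system gives c = (2, 1, 1).
Check: 2g1 + g2 + g3 = [3, 6, -9].

[2, 1, 1]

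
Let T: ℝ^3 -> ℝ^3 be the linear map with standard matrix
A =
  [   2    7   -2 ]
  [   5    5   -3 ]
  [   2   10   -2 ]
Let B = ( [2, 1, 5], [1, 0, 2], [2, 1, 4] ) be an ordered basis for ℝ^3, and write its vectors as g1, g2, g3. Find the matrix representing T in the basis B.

Let P have columns g1, ..., g3. Then [T]_B = P^(-1) A P.
Here det P = 1, so P^(-1) is integer; computing A P first and then P^(-1)(A P) gives [[2, 2, 0], [1, 0, -3], [-2, -3, 3]].

[[2, 2, 0], [1, 0, -3], [-2, -3, 3]]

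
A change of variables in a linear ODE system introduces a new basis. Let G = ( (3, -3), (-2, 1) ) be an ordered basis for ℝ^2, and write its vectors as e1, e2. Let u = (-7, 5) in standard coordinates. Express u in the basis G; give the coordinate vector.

(-1, 2)

Write u = c_1 e1 + c_2 e2 and solve for the c_i.
System: 3c_1 - 2c_2 = -7, -3c_1 + c_2 = 5; solving gives c_1 = -1, c_2 = 2.
Check: -e1 + 2e2 = (-7, 5).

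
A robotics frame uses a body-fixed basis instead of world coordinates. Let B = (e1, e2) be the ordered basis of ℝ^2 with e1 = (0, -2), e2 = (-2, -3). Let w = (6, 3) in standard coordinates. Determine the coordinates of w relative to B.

We seek scalars with c_1 e1 + c_2 e2 = w; equivalently solve M c = w where the columns of M are e1, e2.
System: 0c_1 - 2c_2 = 6, -2c_1 - 3c_2 = 3; solving gives c_1 = 3, c_2 = -3.
Check: 3e1 - 3e2 = (6, 3).

(3, -3)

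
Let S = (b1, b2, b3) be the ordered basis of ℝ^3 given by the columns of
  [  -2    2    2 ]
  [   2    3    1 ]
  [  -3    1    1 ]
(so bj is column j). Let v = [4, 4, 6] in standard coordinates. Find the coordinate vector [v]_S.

[v]_S is the unique c with M c = v, where M has columns b1, ..., b3.
Gaussian elimination on [M | v] yields c = (-2, 4, -4).
Check: -2b1 + 4b2 - 4b3 = [4, 4, 6].

[-2, 4, -4]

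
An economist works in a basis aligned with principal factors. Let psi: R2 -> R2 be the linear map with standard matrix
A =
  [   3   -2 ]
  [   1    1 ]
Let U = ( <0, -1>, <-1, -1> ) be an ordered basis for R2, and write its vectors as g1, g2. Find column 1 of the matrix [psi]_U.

<3, -2>

Compute psi(g1) = A g1 = <2, -1> in standard coordinates.
Then write this in U-coordinates: solve for y in y_1 g1 + y_2 g2 = <2, -1>.
This gives y = <3, -2>, which is column 1 of [psi]_U.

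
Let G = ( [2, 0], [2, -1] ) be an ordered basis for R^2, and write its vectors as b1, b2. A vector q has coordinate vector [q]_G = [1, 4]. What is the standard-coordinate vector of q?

[10, -4]

By definition q = b1 + 4b2.
Summing componentwise gives [10, -4].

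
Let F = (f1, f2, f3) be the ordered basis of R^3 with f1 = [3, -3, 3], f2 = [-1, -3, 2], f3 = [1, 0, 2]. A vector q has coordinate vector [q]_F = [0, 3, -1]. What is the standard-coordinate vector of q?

q = M [q]_F, where M has columns f1, ..., f3.
Carrying out the matrix-vector product, q = [-4, -9, 4].

[-4, -9, 4]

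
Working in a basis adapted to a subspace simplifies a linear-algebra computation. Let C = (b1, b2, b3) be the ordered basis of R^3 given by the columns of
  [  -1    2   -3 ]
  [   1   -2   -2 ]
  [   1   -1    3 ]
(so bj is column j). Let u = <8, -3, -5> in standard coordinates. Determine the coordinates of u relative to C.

Write u = c_1 b1 + ... + c_3 b3 and solve for the c_i.
Solving this 3x3 system gives c = (1, 3, -1).
Check: b1 + 3b2 - b3 = <8, -3, -5>.

<1, 3, -1>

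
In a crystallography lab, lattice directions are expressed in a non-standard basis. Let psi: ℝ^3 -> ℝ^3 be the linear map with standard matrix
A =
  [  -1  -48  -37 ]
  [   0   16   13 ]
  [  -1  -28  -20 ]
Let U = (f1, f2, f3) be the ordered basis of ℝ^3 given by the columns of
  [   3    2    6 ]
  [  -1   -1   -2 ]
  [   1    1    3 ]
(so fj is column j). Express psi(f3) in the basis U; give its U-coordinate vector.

Column 3 of [psi]_U is the U-coordinate vector of psi(f3).
In standard coordinates psi(f3) = A f3 = [-21, 7, -10].
Converting to U: [-21, 7, -10] = -f1 + 0·f2 - 3f3, so the coordinate vector is [-1, 0, -3].

[-1, 0, -3]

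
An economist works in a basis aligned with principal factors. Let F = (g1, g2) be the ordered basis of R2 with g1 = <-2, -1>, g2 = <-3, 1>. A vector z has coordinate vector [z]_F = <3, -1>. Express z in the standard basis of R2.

The coordinates say z = 3g1 - g2; adding the scaled basis vectors gives <-3, -4>.

<-3, -4>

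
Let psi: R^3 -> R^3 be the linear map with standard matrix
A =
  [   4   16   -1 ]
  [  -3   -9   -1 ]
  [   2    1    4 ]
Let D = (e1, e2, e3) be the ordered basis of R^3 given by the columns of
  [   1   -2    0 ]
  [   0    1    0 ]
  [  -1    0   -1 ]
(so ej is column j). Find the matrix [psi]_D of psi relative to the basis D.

[[1, 2, 3], [-2, -3, 1], [1, 1, 1]]

The j-th column of [psi]_D is [psi(ej)]_D.
psi(e1) = A e1 = (5, -2, -2) = e1 - 2e2 + e3, so column 1 is (1, -2, 1).
Repeating for e2, e3 and assembling the columns gives [[1, 2, 3], [-2, -3, 1], [1, 1, 1]].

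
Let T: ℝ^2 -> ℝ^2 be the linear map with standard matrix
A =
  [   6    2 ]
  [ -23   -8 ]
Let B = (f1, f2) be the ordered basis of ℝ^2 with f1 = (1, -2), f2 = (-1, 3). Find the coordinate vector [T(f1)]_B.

Compute T(f1) = A f1 = (2, -7) in standard coordinates.
Then write this in B-coordinates: solve for y in y_1 f1 + y_2 f2 = (2, -7).
This gives y = (-1, -3), which is column 1 of [T]_B.

(-1, -3)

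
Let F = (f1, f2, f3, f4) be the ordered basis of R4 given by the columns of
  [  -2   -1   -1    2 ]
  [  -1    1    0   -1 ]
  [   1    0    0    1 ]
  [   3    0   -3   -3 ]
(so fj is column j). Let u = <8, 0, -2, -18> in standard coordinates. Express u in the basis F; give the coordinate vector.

Write u = c_1 f1 + ... + c_4 f4 and solve for the c_i.
Row-reducing the augmented matrix [M | u] gives c = (-3, -2, 2, 1).
Check: -3f1 - 2f2 + 2f3 + f4 = <8, 0, -2, -18>.

<-3, -2, 2, 1>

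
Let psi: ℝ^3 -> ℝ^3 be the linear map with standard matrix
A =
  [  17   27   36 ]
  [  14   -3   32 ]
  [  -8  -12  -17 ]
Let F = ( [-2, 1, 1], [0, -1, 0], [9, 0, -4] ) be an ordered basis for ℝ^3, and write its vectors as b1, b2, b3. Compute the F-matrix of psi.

The j-th column of [psi]_F is [psi(bj)]_F.
psi(b1) = A b1 = [29, 1, -13] = -b1 - 2b2 + 3b3, so column 1 is [-1, -2, 3].
Repeating for b2, b3 and assembling the columns gives [[-1, 0, 0], [-2, -3, 2], [3, -3, 1]].

[[-1, 0, 0], [-2, -3, 2], [3, -3, 1]]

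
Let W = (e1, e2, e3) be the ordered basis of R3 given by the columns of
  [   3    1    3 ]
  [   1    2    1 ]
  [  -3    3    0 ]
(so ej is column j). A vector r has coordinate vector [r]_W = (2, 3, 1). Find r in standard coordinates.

(12, 9, 3)

By definition r = 2e1 + 3e2 + e3.
Summing componentwise gives (12, 9, 3).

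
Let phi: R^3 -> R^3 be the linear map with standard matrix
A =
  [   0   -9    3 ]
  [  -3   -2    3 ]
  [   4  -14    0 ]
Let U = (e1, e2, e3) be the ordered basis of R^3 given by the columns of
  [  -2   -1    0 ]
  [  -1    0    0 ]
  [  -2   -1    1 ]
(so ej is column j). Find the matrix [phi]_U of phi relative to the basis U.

[[-2, 0, -3], [1, 3, 3], [3, -1, -3]]

Let P have columns e1, ..., e3. Then [phi]_U = P^(-1) A P.
Here det P = -1, so P^(-1) is integer; computing A P first and then P^(-1)(A P) gives [[-2, 0, -3], [1, 3, 3], [3, -1, -3]].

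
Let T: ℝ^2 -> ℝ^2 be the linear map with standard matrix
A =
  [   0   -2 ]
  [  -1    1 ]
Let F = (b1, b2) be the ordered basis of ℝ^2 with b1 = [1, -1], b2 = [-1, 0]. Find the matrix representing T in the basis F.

The j-th column of [T]_F is [T(bj)]_F.
T(b1) = A b1 = [2, -2] = 2b1 + 0·b2, so column 1 is [2, 0].
Repeating for b2 and assembling the columns gives [[2, -1], [0, -1]].

[[2, -1], [0, -1]]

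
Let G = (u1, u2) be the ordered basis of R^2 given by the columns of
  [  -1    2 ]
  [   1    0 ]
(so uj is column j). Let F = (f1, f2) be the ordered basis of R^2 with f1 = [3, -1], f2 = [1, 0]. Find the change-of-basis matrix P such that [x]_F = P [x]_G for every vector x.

Column j of P is [uj]_F, since P maps G-coordinates to F-coordinates.
Expressing u1 in F: u1 = -f1 + 2f2, so column 1 of P is [-1, 2].
Doing the same for each uj gives P = [[-1, 0], [2, 2]].

[[-1, 0], [2, 2]]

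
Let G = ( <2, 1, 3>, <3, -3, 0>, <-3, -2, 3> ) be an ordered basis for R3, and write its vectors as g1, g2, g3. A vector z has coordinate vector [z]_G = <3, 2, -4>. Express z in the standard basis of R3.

z = M [z]_G, where M has columns g1, ..., g3.
Carrying out the matrix-vector product, z = <24, 5, -3>.

<24, 5, -3>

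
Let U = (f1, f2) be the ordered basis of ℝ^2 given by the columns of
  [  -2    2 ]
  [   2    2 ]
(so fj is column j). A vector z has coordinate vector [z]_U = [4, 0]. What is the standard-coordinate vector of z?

[-8, 8]

z = M [z]_U, where M has columns f1, f2.
Carrying out the matrix-vector product, z = [-8, 8].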